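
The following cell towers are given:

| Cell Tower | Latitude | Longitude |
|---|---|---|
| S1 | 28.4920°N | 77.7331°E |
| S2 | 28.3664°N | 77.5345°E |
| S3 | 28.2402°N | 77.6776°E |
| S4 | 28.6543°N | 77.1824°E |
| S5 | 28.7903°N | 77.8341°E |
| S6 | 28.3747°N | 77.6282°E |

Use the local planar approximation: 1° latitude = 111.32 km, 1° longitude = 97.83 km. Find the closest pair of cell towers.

Pairwise distances:
S2–S6: 9.2131 km
S3–S6: 15.7332 km
S1–S6: 16.6079 km
S2–S3: 19.8330 km
S1–S2: 23.9370 km
S1–S3: 28.5514 km
S1–S5: 34.6456 km
S2–S4: 47.0496 km
S5–S6: 50.4595 km
S4–S6: 53.5801 km
S2–S5: 55.5502 km
S1–S4: 56.8238 km
S3–S5: 63.1221 km
S4–S5: 65.5287 km
S3–S4: 66.8726 km
Closest pair: S2–S6 at 9.2131 km.

S2 and S6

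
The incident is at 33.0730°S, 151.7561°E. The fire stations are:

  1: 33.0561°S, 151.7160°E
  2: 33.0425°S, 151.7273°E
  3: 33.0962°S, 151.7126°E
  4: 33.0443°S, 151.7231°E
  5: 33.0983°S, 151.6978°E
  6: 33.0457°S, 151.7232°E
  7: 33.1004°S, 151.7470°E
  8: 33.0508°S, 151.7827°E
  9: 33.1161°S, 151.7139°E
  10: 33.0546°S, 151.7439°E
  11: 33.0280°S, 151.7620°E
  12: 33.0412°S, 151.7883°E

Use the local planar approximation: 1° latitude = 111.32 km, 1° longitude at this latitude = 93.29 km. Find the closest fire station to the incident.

10

Distances from 33.0730°S, 151.7561°E:
1: √((0.0169·111.32)² + (-0.0401·93.29)²) = √(3.539320 + 13.994550) = 4.1873 km
2: √((0.0305·111.32)² + (-0.0288·93.29)²) = √(11.527790 + 7.218636) = 4.3297 km
3: √((-0.0232·111.32)² + (-0.0435·93.29)²) = √(6.669947 + 16.468297) = 4.8102 km
4: √((0.0287·111.32)² + (-0.0330·93.29)²) = √(10.207284 + 9.477593) = 4.4368 km
5: √((-0.0253·111.32)² + (-0.0583·93.29)²) = √(7.932086 + 29.580622) = 6.1248 km
6: √((0.0273·111.32)² + (-0.0329·93.29)²) = √(9.235740 + 9.420240) = 4.3193 km
7: √((-0.0274·111.32)² + (-0.0091·93.29)²) = √(9.303525 + 0.720697) = 3.1661 km
8: √((0.0222·111.32)² + (0.0266·93.29)²) = √(6.107343 + 6.157912) = 3.5022 km
9: √((-0.0431·111.32)² + (-0.0422·93.29)²) = √(23.019768 + 15.498693) = 6.2063 km
10: √((0.0184·111.32)² + (-0.0122·93.29)²) = √(4.195484 + 1.295358) = 2.3433 km
11: √((0.0450·111.32)² + (0.0059·93.29)²) = √(25.094088 + 0.302952) = 5.0395 km
12: √((0.0318·111.32)² + (0.0322·93.29)²) = √(12.531430 + 9.023644) = 4.6427 km
Minimum: 10 at 2.3433 km.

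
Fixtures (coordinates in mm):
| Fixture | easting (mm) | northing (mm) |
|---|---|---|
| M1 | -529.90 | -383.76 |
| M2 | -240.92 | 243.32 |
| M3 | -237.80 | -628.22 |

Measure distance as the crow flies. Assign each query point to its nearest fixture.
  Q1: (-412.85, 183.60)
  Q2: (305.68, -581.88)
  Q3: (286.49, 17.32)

Q1→M2; Q2→M3; Q3→M2

Q1 at (-412.85, 183.60):
  M1: √((-117.05)² + (-567.36)²) = √(13700.7025 + 321897.3696) = 579.31 mm
  M2: √((171.93)² + (59.72)²) = √(29559.9249 + 3566.4784) = 182.01 mm
  M3: √((175.05)² + (-811.82)²) = √(30642.5025 + 659051.7124) = 830.48 mm
  → nearest: M2 (182.01 mm)
Q2 at (305.68, -581.88):
  M1: √((-835.58)² + (198.12)²) = √(698193.9364 + 39251.5344) = 858.75 mm
  M2: √((-546.60)² + (825.20)²) = √(298771.5600 + 680955.0400) = 989.81 mm
  M3: √((-543.48)² + (-46.34)²) = √(295370.5104 + 2147.3956) = 545.45 mm
  → nearest: M3 (545.45 mm)
Q3 at (286.49, 17.32):
  M1: √((-816.39)² + (-401.08)²) = √(666492.6321 + 160865.1664) = 909.59 mm
  M2: √((-527.41)² + (226.00)²) = √(278161.3081 + 51076.0000) = 573.79 mm
  M3: √((-524.29)² + (-645.54)²) = √(274880.0041 + 416721.8916) = 831.63 mm
  → nearest: M2 (573.79 mm)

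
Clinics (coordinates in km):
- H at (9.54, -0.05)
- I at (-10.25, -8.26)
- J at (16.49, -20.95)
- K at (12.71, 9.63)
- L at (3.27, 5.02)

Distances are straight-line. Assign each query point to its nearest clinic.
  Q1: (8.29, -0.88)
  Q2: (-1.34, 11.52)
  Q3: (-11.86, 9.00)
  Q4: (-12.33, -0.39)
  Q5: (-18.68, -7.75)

Q1→H; Q2→L; Q3→L; Q4→I; Q5→I

Q1 at (8.29, -0.88):
  H: 1.50 km
  I: 19.95 km
  J: 21.68 km
  K: 11.40 km
  L: 7.75 km
  → nearest: H (1.50 km)
Q2 at (-1.34, 11.52):
  H: 15.88 km
  I: 21.69 km
  J: 37.04 km
  K: 14.18 km
  L: 7.97 km
  → nearest: L (7.97 km)
Q3 at (-11.86, 9.00):
  H: 23.23 km
  I: 17.33 km
  J: 41.24 km
  K: 24.58 km
  L: 15.64 km
  → nearest: L (15.64 km)
Q4 at (-12.33, -0.39):
  H: 21.87 km
  I: 8.14 km
  J: 35.40 km
  K: 26.97 km
  L: 16.51 km
  → nearest: I (8.14 km)
Q5 at (-18.68, -7.75):
  H: 29.25 km
  I: 8.45 km
  J: 37.57 km
  K: 35.88 km
  L: 25.39 km
  → nearest: I (8.45 km)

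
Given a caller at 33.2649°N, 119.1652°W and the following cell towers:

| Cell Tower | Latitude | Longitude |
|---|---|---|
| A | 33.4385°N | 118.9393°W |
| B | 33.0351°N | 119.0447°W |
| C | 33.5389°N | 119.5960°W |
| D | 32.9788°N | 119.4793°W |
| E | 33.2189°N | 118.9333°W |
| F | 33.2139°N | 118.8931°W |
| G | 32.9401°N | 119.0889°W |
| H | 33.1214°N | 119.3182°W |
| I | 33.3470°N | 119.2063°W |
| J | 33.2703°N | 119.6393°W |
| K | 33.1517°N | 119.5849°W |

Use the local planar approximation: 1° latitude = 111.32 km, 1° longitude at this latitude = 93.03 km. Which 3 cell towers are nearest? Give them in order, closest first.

I, H, E

Distances from 33.2649°N, 119.1652°W:
A: 28.5502 km
B: 27.9298 km
C: 50.3641 km
D: 43.2225 km
E: 22.1731 km
F: 25.9423 km
G: 36.8469 km
H: 21.3957 km
I: 9.9069 km
J: 44.1096 km
K: 41.0278 km
Sorted: I (9.9069 km) < H (21.3957 km) < E (22.1731 km) < F (25.9423 km) < B (27.9298 km) < …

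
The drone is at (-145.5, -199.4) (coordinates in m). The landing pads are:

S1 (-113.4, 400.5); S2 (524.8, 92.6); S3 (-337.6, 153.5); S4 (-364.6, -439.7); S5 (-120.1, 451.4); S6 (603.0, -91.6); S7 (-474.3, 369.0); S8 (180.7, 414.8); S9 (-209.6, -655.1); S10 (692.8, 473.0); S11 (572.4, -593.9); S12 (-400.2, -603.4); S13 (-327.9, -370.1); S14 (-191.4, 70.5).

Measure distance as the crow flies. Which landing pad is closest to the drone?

Distances from (-145.5, -199.4):
S1: 600.8 m
S2: 731.1 m
S3: 401.8 m
S4: 325.2 m
S5: 651.3 m
S6: 756.2 m
S7: 656.6 m
S8: 695.4 m
S9: 460.2 m
S10: 1074.6 m
S11: 819.2 m
S12: 477.6 m
S13: 249.8 m
S14: 273.8 m
Minimum: S13 at 249.8 m.

S13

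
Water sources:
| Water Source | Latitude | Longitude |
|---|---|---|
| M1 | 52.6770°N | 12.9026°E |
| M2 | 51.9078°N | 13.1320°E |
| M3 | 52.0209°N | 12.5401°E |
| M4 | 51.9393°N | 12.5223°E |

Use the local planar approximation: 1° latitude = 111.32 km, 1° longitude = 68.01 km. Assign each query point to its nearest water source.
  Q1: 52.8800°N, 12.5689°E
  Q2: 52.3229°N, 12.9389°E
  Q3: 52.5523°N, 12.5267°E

Q1 at 52.8800°N, 12.5689°E:
  M1: 32.0270 km
  M2: 114.8013 km
  M3: 95.6551 km
  M4: 104.7667 km
  → nearest: M1 (32.0270 km)
Q2 at 52.3229°N, 12.9389°E:
  M1: 39.4956 km
  M2: 48.0389 km
  M3: 43.1953 km
  M4: 51.2469 km
  → nearest: M1 (39.4956 km)
Q3 at 52.5523°N, 12.5267°E:
  M1: 29.0907 km
  M2: 82.7172 km
  M3: 59.1625 km
  M4: 68.2398 km
  → nearest: M1 (29.0907 km)

Q1→M1; Q2→M1; Q3→M1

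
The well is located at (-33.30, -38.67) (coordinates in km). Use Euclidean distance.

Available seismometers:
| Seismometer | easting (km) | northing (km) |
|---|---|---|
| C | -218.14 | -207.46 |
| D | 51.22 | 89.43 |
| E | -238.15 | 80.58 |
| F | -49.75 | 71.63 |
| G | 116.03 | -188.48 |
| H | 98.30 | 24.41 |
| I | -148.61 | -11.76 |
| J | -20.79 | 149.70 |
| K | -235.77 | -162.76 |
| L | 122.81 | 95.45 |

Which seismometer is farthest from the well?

Distances from (-33.30, -38.67):
C: 250.31 km
D: 153.47 km
E: 237.03 km
F: 111.52 km
G: 211.52 km
H: 145.94 km
I: 118.41 km
J: 188.78 km
K: 237.47 km
L: 205.81 km
Maximum: C at 250.31 km.

C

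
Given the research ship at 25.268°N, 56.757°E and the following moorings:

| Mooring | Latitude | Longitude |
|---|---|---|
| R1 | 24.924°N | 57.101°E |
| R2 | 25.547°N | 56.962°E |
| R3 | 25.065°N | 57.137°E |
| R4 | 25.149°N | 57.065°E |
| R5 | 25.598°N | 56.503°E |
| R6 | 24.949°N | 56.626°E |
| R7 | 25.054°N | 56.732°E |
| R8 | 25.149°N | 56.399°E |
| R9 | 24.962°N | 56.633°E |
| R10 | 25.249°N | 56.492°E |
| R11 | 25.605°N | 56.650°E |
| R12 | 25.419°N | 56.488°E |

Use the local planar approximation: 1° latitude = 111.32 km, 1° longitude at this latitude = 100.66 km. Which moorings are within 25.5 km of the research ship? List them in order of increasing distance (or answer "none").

Distances from 25.268°N, 56.757°E:
R1: √((-0.344·111.32)² + (0.344·100.66)²) = √(1466.43656 + 1199.03190) = 51.628 km
R2: √((0.279·111.32)² + (0.205·100.66)²) = √(964.61676 + 425.81561) = 37.289 km
R3: √((-0.203·111.32)² + (0.380·100.66)²) = √(510.66780 + 1463.12370) = 44.427 km
R4: √((-0.119·111.32)² + (0.308·100.66)²) = √(175.48513 + 961.20337) = 33.715 km
R5: √((0.330·111.32)² + (-0.254·100.66)²) = √(1349.50431 + 653.70422) = 44.757 km
R6: √((-0.319·111.32)² + (-0.131·100.66)²) = √(1261.03680 + 173.88273) = 37.880 km
R7: √((-0.214·111.32)² + (-0.025·100.66)²) = √(567.51055 + 6.33277) = 23.955 km
R8: √((-0.119·111.32)² + (-0.358·100.66)²) = √(175.48513 + 1298.61348) = 38.394 km
R9: √((-0.306·111.32)² + (-0.124·100.66)²) = √(1160.35065 + 155.79633) = 36.279 km
R10: √((-0.019·111.32)² + (-0.265·100.66)²) = √(4.47356 + 711.55029) = 26.759 km
R11: √((0.337·111.32)² + (-0.107·100.66)²) = √(1407.36322 + 116.00626) = 39.030 km
R12: √((0.151·111.32)² + (-0.269·100.66)²) = √(282.55324 + 733.19317) = 31.871 km
Threshold 25.5 km: R7 (23.955 km) is within range.

R7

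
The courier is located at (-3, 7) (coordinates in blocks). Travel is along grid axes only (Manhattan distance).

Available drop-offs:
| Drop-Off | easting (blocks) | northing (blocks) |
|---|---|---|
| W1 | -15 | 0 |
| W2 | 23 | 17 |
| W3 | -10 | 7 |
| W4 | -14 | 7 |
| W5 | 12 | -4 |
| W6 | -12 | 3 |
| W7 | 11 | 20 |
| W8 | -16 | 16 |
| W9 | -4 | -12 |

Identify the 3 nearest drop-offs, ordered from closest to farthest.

Distances from (-3, 7):
W1: 19 blocks
W2: 36 blocks
W3: 7 blocks
W4: 11 blocks
W5: 26 blocks
W6: 13 blocks
W7: 27 blocks
W8: 22 blocks
W9: 20 blocks
Sorted: W3 (7 blocks) < W4 (11 blocks) < W6 (13 blocks) < W1 (19 blocks) < W9 (20 blocks) < …

W3, W4, W6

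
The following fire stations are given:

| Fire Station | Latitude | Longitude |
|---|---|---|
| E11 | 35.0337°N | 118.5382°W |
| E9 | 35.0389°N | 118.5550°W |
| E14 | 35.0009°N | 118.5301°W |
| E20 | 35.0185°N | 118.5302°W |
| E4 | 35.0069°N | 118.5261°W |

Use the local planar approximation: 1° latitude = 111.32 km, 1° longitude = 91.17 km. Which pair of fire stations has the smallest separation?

Pairwise distances:
E14–E4: 0.7610 km
E20–E4: 1.3443 km
E11–E9: 1.6374 km
E11–E20: 1.8426 km
E14–E20: 1.9593 km
E11–E4: 3.1808 km
E9–E20: 3.2046 km
E11–E14: 3.7252 km
E9–E4: 4.4308 km
E9–E14: 4.8008 km
Closest pair: E14–E4 at 0.7610 km.

E14 and E4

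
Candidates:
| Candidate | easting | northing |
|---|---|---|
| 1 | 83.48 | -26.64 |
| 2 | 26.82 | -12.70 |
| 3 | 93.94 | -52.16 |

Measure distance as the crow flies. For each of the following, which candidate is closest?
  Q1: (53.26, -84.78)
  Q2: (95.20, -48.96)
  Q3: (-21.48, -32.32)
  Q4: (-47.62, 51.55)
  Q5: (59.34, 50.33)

Q1 at (53.26, -84.78):
  1: √((30.22)² + (58.14)²) = √(913.2484 + 3380.2596) = 65.52
  2: √((-26.44)² + (72.08)²) = √(699.0736 + 5195.5264) = 76.78
  3: √((40.68)² + (32.62)²) = √(1654.8624 + 1064.0644) = 52.14
  → nearest: 3 (52.14)
Q2 at (95.20, -48.96):
  1: √((-11.72)² + (22.32)²) = √(137.3584 + 498.1824) = 25.21
  2: √((-68.38)² + (36.26)²) = √(4675.8244 + 1314.7876) = 77.40
  3: √((-1.26)² + (-3.20)²) = √(1.5876 + 10.2400) = 3.44
  → nearest: 3 (3.44)
Q3 at (-21.48, -32.32):
  1: √((104.96)² + (5.68)²) = √(11016.6016 + 32.2624) = 105.11
  2: √((48.30)² + (19.62)²) = √(2332.8900 + 384.9444) = 52.13
  3: √((115.42)² + (-19.84)²) = √(13321.7764 + 393.6256) = 117.11
  → nearest: 2 (52.13)
Q4 at (-47.62, 51.55):
  1: √((131.10)² + (-78.19)²) = √(17187.2100 + 6113.6761) = 152.65
  2: √((74.44)² + (-64.25)²) = √(5541.3136 + 4128.0625) = 98.33
  3: √((141.56)² + (-103.71)²) = √(20039.2336 + 10755.7641) = 175.49
  → nearest: 2 (98.33)
Q5 at (59.34, 50.33):
  1: √((24.14)² + (-76.97)²) = √(582.7396 + 5924.3809) = 80.67
  2: √((-32.52)² + (-63.03)²) = √(1057.5504 + 3972.7809) = 70.92
  3: √((34.60)² + (-102.49)²) = √(1197.1600 + 10504.2001) = 108.17
  → nearest: 2 (70.92)

Q1→3; Q2→3; Q3→2; Q4→2; Q5→2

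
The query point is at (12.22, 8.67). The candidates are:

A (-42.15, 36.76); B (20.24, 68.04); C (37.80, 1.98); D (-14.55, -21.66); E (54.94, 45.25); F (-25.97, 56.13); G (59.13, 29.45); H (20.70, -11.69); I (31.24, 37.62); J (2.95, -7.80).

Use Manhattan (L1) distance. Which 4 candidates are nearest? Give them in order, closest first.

J, H, C, I

Distances from (12.22, 8.67):
A: 82.46
B: 67.39
C: 32.27
D: 57.10
E: 79.30
F: 85.65
G: 67.69
H: 28.84
I: 47.97
J: 25.74
Sorted: J (25.74) < H (28.84) < C (32.27) < I (47.97) < D (57.10) < B (67.39) < …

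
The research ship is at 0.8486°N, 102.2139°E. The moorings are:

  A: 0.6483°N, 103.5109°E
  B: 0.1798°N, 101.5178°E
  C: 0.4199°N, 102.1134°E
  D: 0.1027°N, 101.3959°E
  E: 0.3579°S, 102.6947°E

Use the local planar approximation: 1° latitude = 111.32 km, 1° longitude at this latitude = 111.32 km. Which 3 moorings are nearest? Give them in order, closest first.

Distances from 0.8486°N, 102.2139°E:
A: √((-0.2003·111.32)² + (1.2970·111.32)²) = √(497.173868 + 20846.173475) = 146.0936 km
B: √((-0.6688·111.32)² + (-0.6961·111.32)²) = √(5542.924003 + 6004.677163) = 107.4598 km
C: √((-0.4287·111.32)² + (-0.1005·111.32)²) = √(2277.473657 + 125.163736) = 49.0167 km
D: √((-0.7459·111.32)² + (-0.8180·111.32)²) = √(6894.576736 + 8291.879891) = 123.2333 km
E: √((-1.2065·111.32)² + (0.4808·111.32)²) = √(18038.526045 + 2864.674705) = 144.5794 km
Sorted: C (49.0167 km) < B (107.4598 km) < D (123.2333 km) < E (144.5794 km) < A (146.0936 km)

C, B, D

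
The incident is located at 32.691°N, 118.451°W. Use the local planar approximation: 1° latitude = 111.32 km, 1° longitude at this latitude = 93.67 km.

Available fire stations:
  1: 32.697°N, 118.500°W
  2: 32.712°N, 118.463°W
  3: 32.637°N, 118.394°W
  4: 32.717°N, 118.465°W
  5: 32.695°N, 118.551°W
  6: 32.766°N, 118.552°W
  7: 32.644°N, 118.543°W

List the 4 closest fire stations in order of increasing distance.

2, 4, 1, 3

Distances from 32.691°N, 118.451°W:
1: 4.638 km
2: 2.594 km
3: 8.040 km
4: 3.178 km
5: 9.378 km
6: 12.618 km
7: 10.082 km
Sorted: 2 (2.594 km) < 4 (3.178 km) < 1 (4.638 km) < 3 (8.040 km) < 5 (9.378 km) < 7 (10.082 km) < …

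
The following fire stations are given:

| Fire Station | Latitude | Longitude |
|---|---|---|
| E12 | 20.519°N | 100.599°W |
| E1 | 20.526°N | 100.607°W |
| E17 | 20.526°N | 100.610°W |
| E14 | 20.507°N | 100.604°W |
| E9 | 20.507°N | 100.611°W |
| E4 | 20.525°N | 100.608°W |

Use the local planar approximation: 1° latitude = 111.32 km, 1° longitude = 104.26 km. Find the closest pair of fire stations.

Pairwise distances:
E12–E1: √((0.007·111.32)² + (-0.008·104.26)²) = √(0.60721 + 0.69569) = 1.141 km
E12–E17: √((0.007·111.32)² + (-0.011·104.26)²) = √(0.60721 + 1.31529) = 1.387 km
E12–E14: √((-0.012·111.32)² + (-0.005·104.26)²) = √(1.78447 + 0.27175) = 1.434 km
E12–E9: √((-0.012·111.32)² + (-0.012·104.26)²) = √(1.78447 + 1.56530) = 1.830 km
E12–E4: √((0.006·111.32)² + (-0.009·104.26)²) = √(0.44612 + 0.88048) = 1.152 km
E1–E17: √((0.000·111.32)² + (-0.003·104.26)²) = √(0.00000 + 0.09783) = 0.313 km
E1–E14: √((-0.019·111.32)² + (0.003·104.26)²) = √(4.47356 + 0.09783) = 2.138 km
E1–E9: √((-0.019·111.32)² + (-0.004·104.26)²) = √(4.47356 + 0.17392) = 2.156 km
E1–E4: √((-0.001·111.32)² + (-0.001·104.26)²) = √(0.01239 + 0.01087) = 0.153 km
E17–E14: √((-0.019·111.32)² + (0.006·104.26)²) = √(4.47356 + 0.39133) = 2.206 km
E17–E9: √((-0.019·111.32)² + (-0.001·104.26)²) = √(4.47356 + 0.01087) = 2.118 km
E17–E4: √((-0.001·111.32)² + (0.002·104.26)²) = √(0.01239 + 0.04348) = 0.236 km
E14–E9: √((0.000·111.32)² + (-0.007·104.26)²) = √(0.00000 + 0.53264) = 0.730 km
E14–E4: √((0.018·111.32)² + (-0.004·104.26)²) = √(4.01505 + 0.17392) = 2.047 km
E9–E4: √((0.018·111.32)² + (0.003·104.26)²) = √(4.01505 + 0.09783) = 2.028 km
Closest pair: E1–E4 at 0.153 km.

E1 and E4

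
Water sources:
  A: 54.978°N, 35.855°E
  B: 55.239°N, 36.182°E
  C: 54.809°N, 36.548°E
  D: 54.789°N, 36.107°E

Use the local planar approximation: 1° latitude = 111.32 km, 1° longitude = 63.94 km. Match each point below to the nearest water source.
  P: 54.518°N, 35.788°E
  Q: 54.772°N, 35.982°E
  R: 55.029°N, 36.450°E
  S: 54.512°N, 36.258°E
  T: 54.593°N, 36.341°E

P→D; Q→D; R→C; S→D; T→D

P at 54.518°N, 35.788°E:
  A: 51.386 km
  B: 84.123 km
  C: 58.402 km
  D: 36.416 km
  → nearest: D (36.416 km)
Q at 54.772°N, 35.982°E:
  A: 24.327 km
  B: 53.536 km
  C: 36.424 km
  D: 8.213 km
  → nearest: D (8.213 km)
R at 55.029°N, 36.450°E:
  A: 38.466 km
  B: 28.985 km
  C: 25.279 km
  D: 34.566 km
  → nearest: C (25.279 km)
S at 54.512°N, 36.258°E:
  A: 57.922 km
  B: 81.075 km
  C: 37.907 km
  D: 32.312 km
  → nearest: D (32.312 km)
T at 54.593°N, 36.341°E:
  A: 52.938 km
  B: 72.628 km
  C: 27.447 km
  D: 26.456 km
  → nearest: D (26.456 km)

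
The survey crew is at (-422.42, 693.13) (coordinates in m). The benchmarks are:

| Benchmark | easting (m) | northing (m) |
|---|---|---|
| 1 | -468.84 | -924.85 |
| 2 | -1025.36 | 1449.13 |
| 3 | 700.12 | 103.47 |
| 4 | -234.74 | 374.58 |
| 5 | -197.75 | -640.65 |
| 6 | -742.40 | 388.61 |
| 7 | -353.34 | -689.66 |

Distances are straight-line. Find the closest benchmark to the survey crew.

Distances from (-422.42, 693.13):
1: 1618.65 m
2: 966.99 m
3: 1267.99 m
4: 369.73 m
5: 1352.57 m
6: 441.72 m
7: 1384.51 m
Minimum: 4 at 369.73 m.

4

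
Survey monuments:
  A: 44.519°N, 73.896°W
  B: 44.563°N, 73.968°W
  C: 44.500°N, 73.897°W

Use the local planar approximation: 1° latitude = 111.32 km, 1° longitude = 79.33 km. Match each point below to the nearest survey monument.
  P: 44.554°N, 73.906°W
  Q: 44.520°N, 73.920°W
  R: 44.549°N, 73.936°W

P→A; Q→A; R→B

P at 44.554°N, 73.906°W:
  A: √((-0.035·111.32)² + (0.010·79.33)²) = √(15.18037 + 0.62932) = 3.976 km
  B: √((0.009·111.32)² + (-0.062·79.33)²) = √(1.00376 + 24.19125) = 5.019 km
  C: √((-0.054·111.32)² + (0.009·79.33)²) = √(36.13549 + 0.50975) = 6.054 km
  → nearest: A (3.976 km)
Q at 44.520°N, 73.920°W:
  A: √((-0.001·111.32)² + (0.024·79.33)²) = √(0.01239 + 3.62491) = 1.907 km
  B: √((0.043·111.32)² + (-0.048·79.33)²) = √(22.91307 + 14.49965) = 6.117 km
  C: √((-0.020·111.32)² + (0.023·79.33)²) = √(4.95686 + 3.32913) = 2.879 km
  → nearest: A (1.907 km)
R at 44.549°N, 73.936°W:
  A: √((-0.030·111.32)² + (0.040·79.33)²) = √(11.15293 + 10.06920) = 4.607 km
  B: √((0.014·111.32)² + (-0.032·79.33)²) = √(2.42886 + 6.44429) = 2.979 km
  C: √((-0.049·111.32)² + (0.039·79.33)²) = √(29.75353 + 9.57203) = 6.271 km
  → nearest: B (2.979 km)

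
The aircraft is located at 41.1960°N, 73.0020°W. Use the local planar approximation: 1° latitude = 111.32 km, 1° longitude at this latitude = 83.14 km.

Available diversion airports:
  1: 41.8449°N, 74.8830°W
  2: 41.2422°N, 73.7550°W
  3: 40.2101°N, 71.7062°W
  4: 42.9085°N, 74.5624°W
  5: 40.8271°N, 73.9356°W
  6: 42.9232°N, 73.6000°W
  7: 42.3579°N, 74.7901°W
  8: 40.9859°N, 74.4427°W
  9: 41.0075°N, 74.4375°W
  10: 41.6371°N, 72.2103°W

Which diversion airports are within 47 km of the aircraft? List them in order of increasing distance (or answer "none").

none

Distances from 41.1960°N, 73.0020°W:
1: √((0.6489·111.32)² + (-1.8810·83.14)²) = √(5217.974395 + 24456.687339) = 172.2633 km
2: √((0.0462·111.32)² + (-0.7530·83.14)²) = √(26.450284 + 3919.313404) = 62.8153 km
3: √((-0.9859·111.32)² + (1.2958·83.14)²) = √(12045.147666 + 11606.358781) = 153.7905 km
4: √((1.7125·111.32)² + (-1.5604·83.14)²) = √(36341.893860 + 16830.302569) = 230.5910 km
5: √((-0.3689·111.32)² + (-0.9336·83.14)²) = √(1686.412085 + 6024.787401) = 87.8134 km
6: √((1.7272·111.32)² + (-0.5980·83.14)²) = √(36968.485068 + 2471.851682) = 198.5959 km
7: √((1.1619·111.32)² + (-1.7881·83.14)²) = √(16729.536113 + 22100.578748) = 197.0536 km
8: √((-0.2101·111.32)² + (-1.4407·83.14)²) = √(547.014074 + 14347.200009) = 122.0419 km
9: √((-0.1885·111.32)² + (-1.4355·83.14)²) = √(440.320702 + 14243.818595) = 121.1781 km
10: √((0.4411·111.32)² + (0.7917·83.14)²) = √(2411.129357 + 4332.527522) = 82.1198 km
Threshold 47 km: none within range.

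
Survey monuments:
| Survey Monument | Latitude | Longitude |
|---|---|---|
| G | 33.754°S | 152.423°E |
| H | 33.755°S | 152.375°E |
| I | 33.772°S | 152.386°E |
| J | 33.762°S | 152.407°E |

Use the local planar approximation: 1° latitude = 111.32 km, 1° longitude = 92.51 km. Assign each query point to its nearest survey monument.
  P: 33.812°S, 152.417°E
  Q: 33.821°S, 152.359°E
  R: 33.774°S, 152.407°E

P→I; Q→I; R→J

P at 33.812°S, 152.417°E:
  G: √((0.058·111.32)² + (0.006·92.51)²) = √(41.68717 + 0.30809) = 6.480 km
  H: √((0.057·111.32)² + (-0.042·92.51)²) = √(40.26207 + 15.09649) = 7.440 km
  I: √((0.040·111.32)² + (-0.031·92.51)²) = √(19.82743 + 8.22433) = 5.296 km
  J: √((0.050·111.32)² + (-0.010·92.51)²) = √(30.98036 + 0.85581) = 5.642 km
  → nearest: I (5.296 km)
Q at 33.821°S, 152.359°E:
  G: √((0.067·111.32)² + (0.064·92.51)²) = √(55.62833 + 35.05398) = 9.523 km
  H: √((0.066·111.32)² + (0.016·92.51)²) = √(53.98017 + 2.19087) = 7.495 km
  I: √((0.049·111.32)² + (0.027·92.51)²) = √(29.75353 + 6.23885) = 5.999 km
  J: √((0.059·111.32)² + (0.048·92.51)²) = √(43.13705 + 19.71786) = 7.928 km
  → nearest: I (5.999 km)
R at 33.774°S, 152.407°E:
  G: √((0.020·111.32)² + (0.016·92.51)²) = √(4.95686 + 2.19087) = 2.674 km
  H: √((0.019·111.32)² + (-0.032·92.51)²) = √(4.47356 + 8.76349) = 3.638 km
  I: √((0.002·111.32)² + (-0.021·92.51)²) = √(0.04957 + 3.77412) = 1.955 km
  J: √((0.012·111.32)² + (0.000·92.51)²) = √(1.78447 + 0.00000) = 1.336 km
  → nearest: J (1.336 km)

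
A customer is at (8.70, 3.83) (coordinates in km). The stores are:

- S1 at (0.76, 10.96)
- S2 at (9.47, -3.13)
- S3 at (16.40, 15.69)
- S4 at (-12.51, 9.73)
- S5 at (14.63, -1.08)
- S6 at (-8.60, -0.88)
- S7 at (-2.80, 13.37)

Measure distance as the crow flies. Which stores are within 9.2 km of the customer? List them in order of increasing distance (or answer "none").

Distances from (8.70, 3.83):
S1: √((-7.94)² + (7.13)²) = √(63.0436 + 50.8369) = 10.67 km
S2: √((0.77)² + (-6.96)²) = √(0.5929 + 48.4416) = 7.00 km
S3: √((7.70)² + (11.86)²) = √(59.2900 + 140.6596) = 14.14 km
S4: √((-21.21)² + (5.90)²) = √(449.8641 + 34.8100) = 22.02 km
S5: √((5.93)² + (-4.91)²) = √(35.1649 + 24.1081) = 7.70 km
S6: √((-17.30)² + (-4.71)²) = √(299.2900 + 22.1841) = 17.93 km
S7: √((-11.50)² + (9.54)²) = √(132.2500 + 91.0116) = 14.94 km
Threshold 9.2 km: S2 (7.00 km), S5 (7.70 km) are within range.

S2, S5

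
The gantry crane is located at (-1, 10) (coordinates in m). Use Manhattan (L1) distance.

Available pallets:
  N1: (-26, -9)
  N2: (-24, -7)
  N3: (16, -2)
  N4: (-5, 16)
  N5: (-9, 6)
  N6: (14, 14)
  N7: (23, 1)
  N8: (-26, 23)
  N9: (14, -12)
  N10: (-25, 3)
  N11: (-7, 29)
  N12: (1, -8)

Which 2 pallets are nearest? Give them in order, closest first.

Distances from (-1, 10):
N1: 44 m
N2: 40 m
N3: 29 m
N4: 10 m
N5: 12 m
N6: 19 m
N7: 33 m
N8: 38 m
N9: 37 m
N10: 31 m
N11: 25 m
N12: 20 m
Sorted: N4 (10 m) < N5 (12 m) < N6 (19 m) < N12 (20 m) < …

N4, N5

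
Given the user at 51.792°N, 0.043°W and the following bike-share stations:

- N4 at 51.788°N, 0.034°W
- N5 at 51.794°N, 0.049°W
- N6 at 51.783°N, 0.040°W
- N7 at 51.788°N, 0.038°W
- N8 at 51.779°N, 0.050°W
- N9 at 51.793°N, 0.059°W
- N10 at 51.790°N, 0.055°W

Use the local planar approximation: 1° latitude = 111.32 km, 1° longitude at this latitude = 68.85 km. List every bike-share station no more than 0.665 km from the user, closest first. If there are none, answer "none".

Distances from 51.792°N, 0.043°W:
N4: √((-0.004·111.32)² + (0.009·68.85)²) = √(0.19827 + 0.38397) = 0.763 km
N5: √((0.002·111.32)² + (-0.006·68.85)²) = √(0.04957 + 0.17065) = 0.469 km
N6: √((-0.009·111.32)² + (0.003·68.85)²) = √(1.00376 + 0.04266) = 1.023 km
N7: √((-0.004·111.32)² + (0.005·68.85)²) = √(0.19827 + 0.11851) = 0.563 km
N8: √((-0.013·111.32)² + (-0.007·68.85)²) = √(2.09427 + 0.23228) = 1.525 km
N9: √((0.001·111.32)² + (-0.016·68.85)²) = √(0.01239 + 1.21352) = 1.107 km
N10: √((-0.002·111.32)² + (-0.012·68.85)²) = √(0.04957 + 0.68261) = 0.856 km
Threshold 0.665 km: N5 (0.469 km), N7 (0.563 km) are within range.

N5, N7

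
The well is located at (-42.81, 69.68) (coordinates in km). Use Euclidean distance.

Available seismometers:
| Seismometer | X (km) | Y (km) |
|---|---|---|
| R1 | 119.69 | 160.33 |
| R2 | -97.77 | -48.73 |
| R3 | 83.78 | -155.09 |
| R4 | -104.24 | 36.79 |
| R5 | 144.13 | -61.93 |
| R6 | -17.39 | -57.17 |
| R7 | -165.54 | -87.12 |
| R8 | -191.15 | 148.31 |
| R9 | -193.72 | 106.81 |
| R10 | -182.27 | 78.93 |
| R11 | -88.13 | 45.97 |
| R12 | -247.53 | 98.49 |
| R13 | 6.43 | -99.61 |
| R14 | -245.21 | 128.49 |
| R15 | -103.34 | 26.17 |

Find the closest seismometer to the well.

R11

Distances from (-42.81, 69.68):
R1: 186.07 km
R2: 130.54 km
R3: 257.97 km
R4: 69.68 km
R5: 228.62 km
R6: 129.37 km
R7: 199.12 km
R8: 167.89 km
R9: 155.41 km
R10: 139.77 km
R11: 51.15 km
R12: 206.74 km
R13: 176.31 km
R14: 210.77 km
R15: 74.55 km
Minimum: R11 at 51.15 km.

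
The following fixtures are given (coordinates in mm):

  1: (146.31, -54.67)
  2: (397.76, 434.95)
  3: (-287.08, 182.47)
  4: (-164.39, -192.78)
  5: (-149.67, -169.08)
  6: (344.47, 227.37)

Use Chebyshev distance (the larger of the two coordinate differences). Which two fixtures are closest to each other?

Pairwise distances:
1–2: 489.62 mm
1–3: 433.39 mm
1–4: 310.70 mm
1–5: 295.98 mm
1–6: 282.04 mm
2–3: 684.84 mm
2–4: 627.73 mm
2–5: 604.03 mm
2–6: 207.58 mm
3–4: 375.25 mm
3–5: 351.55 mm
3–6: 631.55 mm
4–5: 23.70 mm
4–6: 508.86 mm
5–6: 494.14 mm
Closest pair: 4–5 at 23.70 mm.

4 and 5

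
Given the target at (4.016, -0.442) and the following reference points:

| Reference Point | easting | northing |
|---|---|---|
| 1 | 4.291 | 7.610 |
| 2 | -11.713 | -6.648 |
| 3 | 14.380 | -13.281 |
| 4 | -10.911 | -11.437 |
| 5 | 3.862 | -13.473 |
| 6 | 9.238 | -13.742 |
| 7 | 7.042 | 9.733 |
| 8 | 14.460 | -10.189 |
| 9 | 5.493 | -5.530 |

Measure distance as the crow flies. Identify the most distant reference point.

Distances from (4.016, -0.442):
1: 8.057
2: 16.909
3: 16.500
4: 18.539
5: 13.032
6: 14.288
7: 10.615
8: 14.286
9: 5.298
Maximum: 4 at 18.539.

4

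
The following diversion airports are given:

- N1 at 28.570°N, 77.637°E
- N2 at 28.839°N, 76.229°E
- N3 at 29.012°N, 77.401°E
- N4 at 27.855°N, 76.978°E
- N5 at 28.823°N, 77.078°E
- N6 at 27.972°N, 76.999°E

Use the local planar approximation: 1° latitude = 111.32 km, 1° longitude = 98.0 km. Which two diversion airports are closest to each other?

N4 and N6

Pairwise distances:
N1–N2: 141.196 km
N1–N3: 54.368 km
N1–N4: 102.499 km
N1–N5: 61.598 km
N1–N6: 91.328 km
N2–N3: 116.459 km
N2–N4: 131.858 km
N2–N5: 83.221 km
N2–N6: 122.512 km
N3–N4: 135.304 km
N3–N5: 38.008 km
N3–N6: 122.292 km
N4–N5: 108.202 km
N4–N6: 13.186 km
N5–N6: 95.049 km
Closest pair: N4–N6 at 13.186 km.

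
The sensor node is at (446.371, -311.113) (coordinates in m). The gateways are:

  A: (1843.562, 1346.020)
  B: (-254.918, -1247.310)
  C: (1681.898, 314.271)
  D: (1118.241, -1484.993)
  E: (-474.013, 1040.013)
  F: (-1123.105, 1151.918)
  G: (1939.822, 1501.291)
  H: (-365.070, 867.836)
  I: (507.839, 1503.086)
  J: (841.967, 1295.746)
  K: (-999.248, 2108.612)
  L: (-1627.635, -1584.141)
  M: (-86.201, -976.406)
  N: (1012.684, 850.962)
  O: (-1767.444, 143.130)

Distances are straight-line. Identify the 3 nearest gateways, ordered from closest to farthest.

M, B, N

Distances from (446.371, -311.113):
A: √((1397.191)² + (1657.133)²) = √(1952142.69048 + 2746089.77969) = 2167.541 m
B: √((-701.289)² + (-936.197)²) = √(491806.26152 + 876464.82281) = 1169.731 m
C: √((1235.527)² + (625.384)²) = √(1526526.96773 + 391105.14746) = 1384.786 m
D: √((671.870)² + (-1173.880)²) = √(451409.29690 + 1377994.25440) = 1352.554 m
E: √((-920.384)² + (1351.126)²) = √(847106.70746 + 1825541.46788) = 1634.824 m
F: √((-1569.476)² + (1463.031)²) = √(2463254.91458 + 2140459.70696) = 2145.627 m
G: √((1493.451)² + (1812.404)²) = √(2230395.88940 + 3284808.25922) = 2348.447 m
H: √((-811.441)² + (1178.949)²) = √(658436.49648 + 1389920.74460) = 1431.208 m
I: √((61.468)² + (1814.199)²) = √(3778.31502 + 3291318.01160) = 1815.240 m
J: √((395.596)² + (1606.859)²) = √(156496.19522 + 2581995.84588) = 1654.839 m
K: √((-1445.619)² + (2419.725)²) = √(2089814.29316 + 5855069.07562) = 2818.667 m
L: √((-2074.006)² + (-1273.028)²) = √(4301500.88804 + 1620600.28878) = 2433.537 m
M: √((-532.572)² + (-665.293)²) = √(283632.93518 + 442614.77585) = 852.202 m
N: √((566.313)² + (1162.075)²) = √(320710.41397 + 1350418.30563) = 1292.721 m
O: √((-2213.815)² + (454.243)²) = √(4900976.85423 + 206336.70305) = 2259.937 m
Sorted: M (852.202 m) < B (1169.731 m) < N (1292.721 m) < D (1352.554 m) < C (1384.786 m) < …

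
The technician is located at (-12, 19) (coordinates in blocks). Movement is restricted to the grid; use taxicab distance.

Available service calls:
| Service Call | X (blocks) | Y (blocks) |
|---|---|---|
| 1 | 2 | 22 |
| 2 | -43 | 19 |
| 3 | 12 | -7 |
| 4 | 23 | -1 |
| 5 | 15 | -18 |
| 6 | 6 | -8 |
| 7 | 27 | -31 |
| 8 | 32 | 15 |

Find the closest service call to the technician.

Distances from (-12, 19):
1: |14| + |3| = 14 + 3 = 17 blocks
2: |-31| + |0| = 31 + 0 = 31 blocks
3: |24| + |-26| = 24 + 26 = 50 blocks
4: |35| + |-20| = 35 + 20 = 55 blocks
5: |27| + |-37| = 27 + 37 = 64 blocks
6: |18| + |-27| = 18 + 27 = 45 blocks
7: |39| + |-50| = 39 + 50 = 89 blocks
8: |44| + |-4| = 44 + 4 = 48 blocks
Minimum: 1 at 17 blocks.

1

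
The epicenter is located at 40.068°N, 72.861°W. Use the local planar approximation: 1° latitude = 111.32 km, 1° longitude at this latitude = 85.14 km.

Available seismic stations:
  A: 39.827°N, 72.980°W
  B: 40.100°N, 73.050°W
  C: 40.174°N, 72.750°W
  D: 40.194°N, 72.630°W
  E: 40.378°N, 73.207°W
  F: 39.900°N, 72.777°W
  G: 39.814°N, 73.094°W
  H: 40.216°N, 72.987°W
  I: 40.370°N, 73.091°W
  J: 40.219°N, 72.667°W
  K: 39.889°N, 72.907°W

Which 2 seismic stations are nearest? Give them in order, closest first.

C, B

Distances from 40.068°N, 72.861°W:
A: √((-0.241·111.32)² + (-0.119·85.14)²) = √(719.74802 + 102.65053) = 28.677 km
B: √((0.032·111.32)² + (-0.189·85.14)²) = √(12.68955 + 258.93508) = 16.481 km
C: √((0.106·111.32)² + (0.111·85.14)²) = √(139.23811 + 89.31271) = 15.118 km
D: √((0.126·111.32)² + (0.231·85.14)²) = √(196.73765 + 386.80426) = 24.157 km
E: √((0.310·111.32)² + (-0.346·85.14)²) = √(1190.88488 + 867.79969) = 45.373 km
F: √((-0.168·111.32)² + (0.084·85.14)²) = √(349.75583 + 51.14767) = 20.023 km
G: √((-0.254·111.32)² + (-0.233·85.14)²) = √(799.49146 + 393.53117) = 34.540 km
H: √((0.148·111.32)² + (-0.126·85.14)²) = √(271.43749 + 115.08226) = 19.660 km
I: √((0.302·111.32)² + (-0.230·85.14)²) = √(1130.21296 + 383.46256) = 38.906 km
J: √((0.151·111.32)² + (0.194·85.14)²) = √(282.55324 + 272.81657) = 23.566 km
K: √((-0.179·111.32)² + (-0.046·85.14)²) = √(397.05663 + 15.33850) = 20.308 km
Sorted: C (15.118 km) < B (16.481 km) < H (19.660 km) < F (20.023 km) < …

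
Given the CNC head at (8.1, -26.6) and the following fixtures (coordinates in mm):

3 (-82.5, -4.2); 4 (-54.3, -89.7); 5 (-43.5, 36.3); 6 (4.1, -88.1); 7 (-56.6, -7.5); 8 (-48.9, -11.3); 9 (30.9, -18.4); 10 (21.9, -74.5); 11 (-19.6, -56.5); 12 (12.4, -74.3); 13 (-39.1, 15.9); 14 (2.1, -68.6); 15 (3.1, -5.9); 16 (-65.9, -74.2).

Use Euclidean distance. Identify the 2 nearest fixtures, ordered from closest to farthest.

Distances from (8.1, -26.6):
3: 93.3 mm
4: 88.7 mm
5: 81.4 mm
6: 61.6 mm
7: 67.5 mm
8: 59.0 mm
9: 24.2 mm
10: 49.8 mm
11: 40.8 mm
12: 47.9 mm
13: 63.5 mm
14: 42.4 mm
15: 21.3 mm
16: 88.0 mm
Sorted: 15 (21.3 mm) < 9 (24.2 mm) < 11 (40.8 mm) < 14 (42.4 mm) < …

15, 9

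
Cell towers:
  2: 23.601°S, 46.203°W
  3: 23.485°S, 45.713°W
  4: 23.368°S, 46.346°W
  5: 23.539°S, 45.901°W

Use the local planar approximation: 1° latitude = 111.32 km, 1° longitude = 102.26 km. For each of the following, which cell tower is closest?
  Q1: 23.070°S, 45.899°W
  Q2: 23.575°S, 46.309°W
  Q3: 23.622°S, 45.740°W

Q1→3; Q2→2; Q3→3

Q1 at 23.070°S, 45.899°W:
  2: 66.787 km
  3: 49.960 km
  4: 56.479 km
  5: 52.209 km
  → nearest: 3 (49.960 km)
Q2 at 23.575°S, 46.309°W:
  2: 11.219 km
  3: 61.765 km
  4: 23.352 km
  5: 41.914 km
  → nearest: 2 (11.219 km)
Q3 at 23.622°S, 45.740°W:
  2: 47.404 km
  3: 15.499 km
  4: 68.115 km
  5: 18.879 km
  → nearest: 3 (15.499 km)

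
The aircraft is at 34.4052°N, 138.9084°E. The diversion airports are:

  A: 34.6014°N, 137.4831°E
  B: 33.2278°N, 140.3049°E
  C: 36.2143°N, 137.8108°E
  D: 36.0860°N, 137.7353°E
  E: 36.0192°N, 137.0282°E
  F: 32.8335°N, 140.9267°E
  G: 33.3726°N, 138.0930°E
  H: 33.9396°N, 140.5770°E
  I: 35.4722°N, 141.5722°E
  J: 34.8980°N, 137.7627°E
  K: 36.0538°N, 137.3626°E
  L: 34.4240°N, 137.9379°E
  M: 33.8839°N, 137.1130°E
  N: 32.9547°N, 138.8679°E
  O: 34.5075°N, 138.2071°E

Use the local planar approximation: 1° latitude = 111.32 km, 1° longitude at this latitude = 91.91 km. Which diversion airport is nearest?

O

Distances from 34.4052°N, 138.9084°E:
A: √((0.1962·111.32)² + (-1.4253·91.91)²) = √(477.028582 + 17160.822626) = 132.8076 km
B: √((-1.1774·111.32)² + (1.3965·91.91)²) = √(17178.864663 + 16474.316766) = 183.4480 km
C: √((1.8091·111.32)² + (-1.0976·91.91)²) = √(40557.534154 + 10176.858332) = 225.2430 km
D: √((1.6808·111.32)² + (-1.1731·91.91)²) = √(35008.900720 + 11625.070673) = 215.9490 km
E: √((1.6140·111.32)² + (-1.8802·91.91)²) = √(32281.481383 + 29863.013384) = 249.2880 km
F: √((-1.5717·111.32)² + (2.0183·91.91)²) = √(30611.576871 + 34410.974567) = 254.9952 km
G: √((-1.0326·111.32)² + (-0.8154·91.91)²) = √(13213.279958 + 5616.515302) = 137.2217 km
H: √((-0.4656·111.32)² + (1.6686·91.91)²) = √(2686.410267 + 23519.604296) = 161.8827 km
I: √((1.0670·111.32)² + (2.6638·91.91)²) = √(14108.317809 + 59941.659368) = 272.1213 km
J: √((0.4928·111.32)² + (-1.1457·91.91)²) = √(3009.454583 + 11088.361044) = 118.7342 km
K: √((1.6486·111.32)² + (-1.5458·91.91)²) = √(33680.380275 + 20185.157299) = 232.0895 km
L: √((0.0188·111.32)² + (-0.9705·91.91)²) = √(4.379879 + 7956.400054) = 89.2232 km
M: √((-0.5213·111.32)² + (-1.7954·91.91)²) = √(3367.610424 + 27230.020851) = 174.9218 km
N: √((-1.4505·111.32)² + (-0.0405·91.91)²) = √(26072.451101 + 13.855927) = 161.5126 km
O: √((0.1023·111.32)² + (-0.7013·91.91)²) = √(129.687364 + 4154.638201) = 65.4548 km
Minimum: O at 65.4548 km.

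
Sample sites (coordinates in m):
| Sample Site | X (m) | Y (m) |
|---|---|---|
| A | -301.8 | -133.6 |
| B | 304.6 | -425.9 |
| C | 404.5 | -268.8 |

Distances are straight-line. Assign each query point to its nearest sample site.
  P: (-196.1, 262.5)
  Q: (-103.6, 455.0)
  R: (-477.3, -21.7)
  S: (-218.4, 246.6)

P→A; Q→A; R→A; S→A

P at (-196.1, 262.5):
  A: √((-105.7)² + (-396.1)²) = √(11172.490 + 156895.210) = 410.0 m
  B: √((500.7)² + (-688.4)²) = √(250700.490 + 473894.560) = 851.2 m
  C: √((600.6)² + (-531.3)²) = √(360720.360 + 282279.690) = 801.9 m
  → nearest: A (410.0 m)
Q at (-103.6, 455.0):
  A: √((-198.2)² + (-588.6)²) = √(39283.240 + 346449.960) = 621.1 m
  B: √((408.2)² + (-880.9)²) = √(166627.240 + 775984.810) = 970.9 m
  C: √((508.1)² + (-723.8)²) = √(258165.610 + 523886.440) = 884.3 m
  → nearest: A (621.1 m)
R at (-477.3, -21.7):
  A: √((175.5)² + (-111.9)²) = √(30800.250 + 12521.610) = 208.1 m
  B: √((781.9)² + (-404.2)²) = √(611367.610 + 163377.640) = 880.2 m
  C: √((881.8)² + (-247.1)²) = √(777571.240 + 61058.410) = 915.8 m
  → nearest: A (208.1 m)
S at (-218.4, 246.6):
  A: √((-83.4)² + (-380.2)²) = √(6955.560 + 144552.040) = 389.2 m
  B: √((523.0)² + (-672.5)²) = √(273529.000 + 452256.250) = 851.9 m
  C: √((622.9)² + (-515.4)²) = √(388004.410 + 265637.160) = 808.5 m
  → nearest: A (389.2 m)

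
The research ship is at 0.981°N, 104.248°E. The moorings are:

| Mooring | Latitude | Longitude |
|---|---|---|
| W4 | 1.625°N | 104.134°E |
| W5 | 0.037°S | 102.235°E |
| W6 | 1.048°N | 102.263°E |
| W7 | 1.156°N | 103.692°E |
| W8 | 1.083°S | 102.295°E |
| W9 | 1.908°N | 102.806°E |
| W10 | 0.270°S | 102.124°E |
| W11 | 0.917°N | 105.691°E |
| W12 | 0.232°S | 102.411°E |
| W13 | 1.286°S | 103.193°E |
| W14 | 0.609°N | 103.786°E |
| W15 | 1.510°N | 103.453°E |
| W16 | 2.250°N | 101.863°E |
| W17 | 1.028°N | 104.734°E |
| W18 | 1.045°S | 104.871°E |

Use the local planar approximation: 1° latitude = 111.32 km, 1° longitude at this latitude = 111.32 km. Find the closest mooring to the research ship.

W17

Distances from 0.981°N, 104.248°E:
W4: √((0.644·111.32)² + (-0.114·111.32)²) = √(5139.46757 + 161.04828) = 72.805 km
W5: √((-1.018·111.32)² + (-2.013·111.32)²) = √(12842.27458 + 50215.05528) = 251.112 km
W6: √((0.067·111.32)² + (-1.985·111.32)²) = √(55.62833 + 48827.82929) = 221.096 km
W7: √((0.175·111.32)² + (-0.556·111.32)²) = √(379.50936 + 3830.85733) = 64.887 km
W8: √((-2.064·111.32)² + (-1.953·111.32)²) = √(52791.71627 + 47266.22107) = 316.319 km
W9: √((0.927·111.32)² + (-1.442·111.32)²) = √(10648.92734 + 25767.77479) = 190.832 km
W10: √((-1.251·111.32)² + (-2.124·111.32)²) = √(19393.71525 + 55905.61381) = 274.407 km
W11: √((-0.064·111.32)² + (1.443·111.32)²) = √(50.75822 + 25803.52612) = 160.793 km
W12: √((-1.213·111.32)² + (-1.837·111.32)²) = √(18233.41417 + 41818.13959) = 245.054 km
W13: √((-2.267·111.32)² + (-1.055·111.32)²) = √(63686.80112 + 13792.76429) = 278.352 km
W14: √((-0.372·111.32)² + (-0.462·111.32)²) = √(1714.87423 + 2645.02844) = 66.030 km
W15: √((0.529·111.32)² + (-0.795·111.32)²) = √(3467.82952 + 7832.14380) = 106.301 km
W16: √((1.269·111.32)² + (-2.385·111.32)²) = √(19955.82283 + 70489.29420) = 300.741 km
W17: √((0.047·111.32)² + (0.486·111.32)²) = √(27.37424 + 2926.97447) = 54.354 km
W18: √((-2.026·111.32)² + (0.623·111.32)²) = √(50865.72950 + 4809.74984) = 235.957 km
Minimum: W17 at 54.354 km.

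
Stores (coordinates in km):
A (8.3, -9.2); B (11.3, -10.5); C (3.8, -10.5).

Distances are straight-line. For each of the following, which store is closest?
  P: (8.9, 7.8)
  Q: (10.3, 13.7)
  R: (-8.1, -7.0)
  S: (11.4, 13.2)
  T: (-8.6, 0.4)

P at (8.9, 7.8):
  A: √((-0.6)² + (-17.0)²) = √(0.3600 + 289.0000) = 17.01 km
  B: √((2.4)² + (-18.3)²) = √(5.7600 + 334.8900) = 18.46 km
  C: √((-5.1)² + (-18.3)²) = √(26.0100 + 334.8900) = 19.00 km
  → nearest: A (17.01 km)
Q at (10.3, 13.7):
  A: √((-2.0)² + (-22.9)²) = √(4.0000 + 524.4100) = 22.99 km
  B: √((1.0)² + (-24.2)²) = √(1.0000 + 585.6400) = 24.22 km
  C: √((-6.5)² + (-24.2)²) = √(42.2500 + 585.6400) = 25.06 km
  → nearest: A (22.99 km)
R at (-8.1, -7.0):
  A: √((16.4)² + (-2.2)²) = √(268.9600 + 4.8400) = 16.55 km
  B: √((19.4)² + (-3.5)²) = √(376.3600 + 12.2500) = 19.71 km
  C: √((11.9)² + (-3.5)²) = √(141.6100 + 12.2500) = 12.40 km
  → nearest: C (12.40 km)
S at (11.4, 13.2):
  A: √((-3.1)² + (-22.4)²) = √(9.6100 + 501.7600) = 22.61 km
  B: √((-0.1)² + (-23.7)²) = √(0.0100 + 561.6900) = 23.70 km
  C: √((-7.6)² + (-23.7)²) = √(57.7600 + 561.6900) = 24.89 km
  → nearest: A (22.61 km)
T at (-8.6, 0.4):
  A: √((16.9)² + (-9.6)²) = √(285.6100 + 92.1600) = 19.44 km
  B: √((19.9)² + (-10.9)²) = √(396.0100 + 118.8100) = 22.69 km
  C: √((12.4)² + (-10.9)²) = √(153.7600 + 118.8100) = 16.51 km
  → nearest: C (16.51 km)

P→A; Q→A; R→C; S→A; T→C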